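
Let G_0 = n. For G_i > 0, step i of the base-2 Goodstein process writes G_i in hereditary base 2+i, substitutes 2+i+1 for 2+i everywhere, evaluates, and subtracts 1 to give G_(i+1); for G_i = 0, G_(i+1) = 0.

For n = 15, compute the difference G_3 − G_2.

17469

G_0=15  [base 2] 2^(2 + 1) + 2^2 + 2 + 1  →[2↦3]→  3^(3 + 1) + 3^3 + 3 + 1 = 112  −1 ⇒ G_1=111
G_1=111  [base 3] 3^(3 + 1) + 3^3 + 3  →[3↦4]→  4^(4 + 1) + 4^4 + 4 = 1284  −1 ⇒ G_2=1283
G_2=1283  [base 4] 4^(4 + 1) + 4^4 + 3  →[4↦5]→  5^(5 + 1) + 5^5 + 3 = 18753  −1 ⇒ G_3=18752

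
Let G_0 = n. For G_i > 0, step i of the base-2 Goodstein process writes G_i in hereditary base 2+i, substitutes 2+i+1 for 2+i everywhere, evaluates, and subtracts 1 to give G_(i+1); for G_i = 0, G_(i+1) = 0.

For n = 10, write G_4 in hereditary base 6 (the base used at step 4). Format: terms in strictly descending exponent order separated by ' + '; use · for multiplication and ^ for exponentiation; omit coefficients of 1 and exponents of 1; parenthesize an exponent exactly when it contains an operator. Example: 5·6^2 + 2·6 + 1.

5·6^6 + 5·6^5 + 5·6^4 + 5·6^3 + 5·6^2 + 5·6 + 5

G_0 = 10. HB_2(10) = 2^(2 + 1) + 2. Bump = 84. G_1 = 83.
G_1 = 83. HB_3(83) = 3^(3 + 1) + 2. Bump = 1026. G_2 = 1025.
G_2 = 1025. HB_4(1025) = 4^(4 + 1) + 1. Bump = 15626. G_3 = 15625.
G_3 = 15625. HB_5(15625) = 5^(5 + 1). Bump = 279936. G_4 = 279935.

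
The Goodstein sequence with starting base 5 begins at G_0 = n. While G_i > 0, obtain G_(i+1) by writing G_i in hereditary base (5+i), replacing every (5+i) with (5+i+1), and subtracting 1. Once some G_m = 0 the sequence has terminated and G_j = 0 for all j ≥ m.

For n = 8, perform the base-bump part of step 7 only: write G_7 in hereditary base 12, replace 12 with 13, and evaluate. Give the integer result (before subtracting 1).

5

8 —HB5→ 5 + 3 —bump→ 6 + 3 = 9 —(−1)→ 8
8 —HB6→ 6 + 2 —bump→ 7 + 2 = 9 —(−1)→ 8
8 —HB7→ 7 + 1 —bump→ 8 + 1 = 9 —(−1)→ 8
8 —HB8→ 8 —bump→ 9 = 9 —(−1)→ 8
8 —HB9→ 8 —bump→ 8 = 8 —(−1)→ 7
7 —HB10→ 7 —bump→ 7 = 7 —(−1)→ 6
6 —HB11→ 6 —bump→ 6 = 6 —(−1)→ 5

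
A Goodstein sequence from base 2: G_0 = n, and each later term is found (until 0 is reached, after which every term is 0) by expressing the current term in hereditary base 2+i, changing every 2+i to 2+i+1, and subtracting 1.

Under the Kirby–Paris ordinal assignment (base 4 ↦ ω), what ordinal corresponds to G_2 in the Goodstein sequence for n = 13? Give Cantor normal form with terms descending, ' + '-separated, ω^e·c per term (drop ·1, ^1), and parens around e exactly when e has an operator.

ω^(ω + 1) + ω^3·3 + ω^2·3 + ω·3 + 3

i=0: 13 = 2^(2 + 1) + 2^2 + 1 (b=2); 2→3: 3^(3 + 1) + 3^3 + 1 = 109; 109−1 = 108
i=1: 108 = 3^(3 + 1) + 3^3 (b=3); 3→4: 4^(4 + 1) + 4^4 = 1280; 1280−1 = 1279
i=2: 1279 = 4^(4 + 1) + 3·4^3 + 3·4^2 + 3·4 + 3 (b=4); 4→5: 5^(5 + 1) + 3·5^3 + 3·5^2 + 3·5 + 3 = 16093; 16093−1 = 16092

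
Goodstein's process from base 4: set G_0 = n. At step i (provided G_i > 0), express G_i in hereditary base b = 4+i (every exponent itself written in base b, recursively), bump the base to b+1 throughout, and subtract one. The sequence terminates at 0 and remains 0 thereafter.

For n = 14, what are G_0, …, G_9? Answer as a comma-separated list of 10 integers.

step 0: 14 = 3·4 + 2; sub 5 for 4: 3·5 + 2; = 17; G_1 = 17−1 = 16
step 1: 16 = 3·5 + 1; sub 6 for 5: 3·6 + 1; = 19; G_2 = 19−1 = 18
step 2: 18 = 3·6; sub 7 for 6: 3·7; = 21; G_3 = 21−1 = 20
step 3: 20 = 2·7 + 6; sub 8 for 7: 2·8 + 6; = 22; G_4 = 22−1 = 21
step 4: 21 = 2·8 + 5; sub 9 for 8: 2·9 + 5; = 23; G_5 = 23−1 = 22
step 5: 22 = 2·9 + 4; sub 10 for 9: 2·10 + 4; = 24; G_6 = 24−1 = 23
step 6: 23 = 2·10 + 3; sub 11 for 10: 2·11 + 3; = 25; G_7 = 25−1 = 24
step 7: 24 = 2·11 + 2; sub 12 for 11: 2·12 + 2; = 26; G_8 = 26−1 = 25
step 8: 25 = 2·12 + 1; sub 13 for 12: 2·13 + 1; = 27; G_9 = 27−1 = 26

14, 16, 18, 20, 21, 22, 23, 24, 25, 26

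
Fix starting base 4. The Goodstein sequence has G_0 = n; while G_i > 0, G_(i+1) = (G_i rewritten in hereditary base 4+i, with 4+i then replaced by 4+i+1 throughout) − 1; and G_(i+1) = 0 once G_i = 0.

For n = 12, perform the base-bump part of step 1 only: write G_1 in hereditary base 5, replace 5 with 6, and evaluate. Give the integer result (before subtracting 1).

16

(0) 12|_4 = 3·4 ↦ 3·5|_5 = 15 ⇒ 14
(1) 14|_5 = 2·5 + 4 ↦ 2·6 + 4|_6 = 16 ⇒ 15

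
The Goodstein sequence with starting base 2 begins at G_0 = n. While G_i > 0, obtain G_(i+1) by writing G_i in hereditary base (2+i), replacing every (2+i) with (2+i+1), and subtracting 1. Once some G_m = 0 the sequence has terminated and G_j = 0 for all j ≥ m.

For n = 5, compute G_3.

base 2: 5 = 2^2 + 1; at 3: 3^3 + 1 = 28; next = 27
base 3: 27 = 3^3; at 4: 4^4 = 256; next = 255
base 4: 255 = 3·4^3 + 3·4^2 + 3·4 + 3; at 5: 3·5^3 + 3·5^2 + 3·5 + 3 = 468; next = 467
base 5: 467 = 3·5^3 + 3·5^2 + 3·5 + 2; at 6: 3·6^3 + 3·6^2 + 3·6 + 2 = 776; next = 775

467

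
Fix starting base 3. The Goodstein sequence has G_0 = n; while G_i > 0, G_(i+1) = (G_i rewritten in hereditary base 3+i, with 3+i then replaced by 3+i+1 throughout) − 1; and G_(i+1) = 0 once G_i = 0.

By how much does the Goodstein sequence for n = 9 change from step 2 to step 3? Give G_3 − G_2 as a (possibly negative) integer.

G_0=9  [base 3] 3^2  →[3↦4]→  4^2 = 16  −1 ⇒ G_1=15
G_1=15  [base 4] 3·4 + 3  →[4↦5]→  3·5 + 3 = 18  −1 ⇒ G_2=17
G_2=17  [base 5] 3·5 + 2  →[5↦6]→  3·6 + 2 = 20  −1 ⇒ G_3=19

2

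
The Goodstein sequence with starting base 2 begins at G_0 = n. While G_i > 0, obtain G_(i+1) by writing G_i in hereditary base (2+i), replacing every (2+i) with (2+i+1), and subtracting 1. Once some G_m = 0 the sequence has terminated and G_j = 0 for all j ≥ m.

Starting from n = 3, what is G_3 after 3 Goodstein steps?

[0] 3 ≡ 2 + 1 (base 2). Lift 3: 4. −1: 3.
[1] 3 ≡ 3 (base 3). Lift 4: 4. −1: 3.
[2] 3 ≡ 3 (base 4). Lift 5: 3. −1: 2.
[3] 2 ≡ 2 (base 5). Lift 6: 2. −1: 1.

2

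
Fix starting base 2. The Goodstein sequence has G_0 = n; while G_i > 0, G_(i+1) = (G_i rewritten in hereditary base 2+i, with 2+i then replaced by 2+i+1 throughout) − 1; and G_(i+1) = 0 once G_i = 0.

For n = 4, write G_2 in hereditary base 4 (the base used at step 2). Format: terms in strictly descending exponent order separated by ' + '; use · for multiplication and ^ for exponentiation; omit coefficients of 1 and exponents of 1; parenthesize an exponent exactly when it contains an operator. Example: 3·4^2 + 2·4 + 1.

base 2: 4 = 2^2; at 3: 3^3 = 27; next = 26
base 3: 26 = 2·3^2 + 2·3 + 2; at 4: 2·4^2 + 2·4 + 2 = 42; next = 41

2·4^2 + 2·4 + 1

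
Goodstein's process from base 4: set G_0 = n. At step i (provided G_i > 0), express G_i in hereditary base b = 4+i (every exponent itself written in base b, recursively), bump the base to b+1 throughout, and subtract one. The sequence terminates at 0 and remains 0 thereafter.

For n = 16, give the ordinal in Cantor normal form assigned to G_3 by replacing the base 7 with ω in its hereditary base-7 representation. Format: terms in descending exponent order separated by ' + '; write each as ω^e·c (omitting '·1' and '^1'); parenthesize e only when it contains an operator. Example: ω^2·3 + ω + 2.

G_0 = 16. HB_4(16) = 4^2. Bump = 25. G_1 = 24.
G_1 = 24. HB_5(24) = 4·5 + 4. Bump = 28. G_2 = 27.
G_2 = 27. HB_6(27) = 4·6 + 3. Bump = 31. G_3 = 30.
G_3 = 30. HB_7(30) = 4·7 + 2. Bump = 34. G_4 = 33.

ω·4 + 2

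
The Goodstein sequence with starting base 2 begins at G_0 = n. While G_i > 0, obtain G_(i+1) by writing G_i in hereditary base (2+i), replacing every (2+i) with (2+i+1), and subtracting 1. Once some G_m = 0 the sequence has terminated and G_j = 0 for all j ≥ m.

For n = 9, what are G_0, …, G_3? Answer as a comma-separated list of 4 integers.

9, 81, 1023, 9842

G_0 = 9. HB_2(9) = 2^(2 + 1) + 1. Bump = 82. G_1 = 81.
G_1 = 81. HB_3(81) = 3^(3 + 1). Bump = 1024. G_2 = 1023.
G_2 = 1023. HB_4(1023) = 3·4^4 + 3·4^3 + 3·4^2 + 3·4 + 3. Bump = 9843. G_3 = 9842.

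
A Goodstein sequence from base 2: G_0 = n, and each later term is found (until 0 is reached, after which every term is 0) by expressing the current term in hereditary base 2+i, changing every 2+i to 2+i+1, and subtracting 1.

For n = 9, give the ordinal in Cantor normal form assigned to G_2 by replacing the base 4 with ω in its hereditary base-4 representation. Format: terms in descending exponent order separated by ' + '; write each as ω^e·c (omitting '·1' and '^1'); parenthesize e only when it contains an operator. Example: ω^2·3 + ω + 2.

ω^ω·3 + ω^3·3 + ω^2·3 + ω·3 + 3

[0] 9 ≡ 2^(2 + 1) + 1 (base 2). Lift 3: 82. −1: 81.
[1] 81 ≡ 3^(3 + 1) (base 3). Lift 4: 1024. −1: 1023.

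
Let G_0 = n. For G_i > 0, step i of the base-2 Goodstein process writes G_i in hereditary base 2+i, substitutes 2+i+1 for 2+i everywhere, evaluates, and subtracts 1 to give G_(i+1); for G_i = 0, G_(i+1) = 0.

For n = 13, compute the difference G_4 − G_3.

264619

[0] 13 ≡ 2^(2 + 1) + 2^2 + 1 (base 2). Lift 3: 109. −1: 108.
[1] 108 ≡ 3^(3 + 1) + 3^3 (base 3). Lift 4: 1280. −1: 1279.
[2] 1279 ≡ 4^(4 + 1) + 3·4^3 + 3·4^2 + 3·4 + 3 (base 4). Lift 5: 16093. −1: 16092.
[3] 16092 ≡ 5^(5 + 1) + 3·5^3 + 3·5^2 + 3·5 + 2 (base 5). Lift 6: 280712. −1: 280711.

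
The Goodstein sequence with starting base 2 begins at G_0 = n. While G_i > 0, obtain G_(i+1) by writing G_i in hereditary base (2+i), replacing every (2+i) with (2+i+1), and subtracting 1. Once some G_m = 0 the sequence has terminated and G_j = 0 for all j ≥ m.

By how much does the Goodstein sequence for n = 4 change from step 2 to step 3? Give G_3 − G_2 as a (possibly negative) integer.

19

i=0: 4 = 2^2 (b=2); 2→3: 3^3 = 27; 27−1 = 26
i=1: 26 = 2·3^2 + 2·3 + 2 (b=3); 3→4: 2·4^2 + 2·4 + 2 = 42; 42−1 = 41
i=2: 41 = 2·4^2 + 2·4 + 1 (b=4); 4→5: 2·5^2 + 2·5 + 1 = 61; 61−1 = 60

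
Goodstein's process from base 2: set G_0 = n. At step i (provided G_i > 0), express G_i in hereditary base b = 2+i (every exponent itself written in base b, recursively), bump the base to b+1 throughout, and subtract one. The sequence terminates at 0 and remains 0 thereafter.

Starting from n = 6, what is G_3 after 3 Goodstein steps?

i=0: 6 = 2^2 + 2 (b=2); 2→3: 3^3 + 3 = 30; 30−1 = 29
i=1: 29 = 3^3 + 2 (b=3); 3→4: 4^4 + 2 = 258; 258−1 = 257
i=2: 257 = 4^4 + 1 (b=4); 4→5: 5^5 + 1 = 3126; 3126−1 = 3125
i=3: 3125 = 5^5 (b=5); 5→6: 6^6 = 46656; 46656−1 = 46655

3125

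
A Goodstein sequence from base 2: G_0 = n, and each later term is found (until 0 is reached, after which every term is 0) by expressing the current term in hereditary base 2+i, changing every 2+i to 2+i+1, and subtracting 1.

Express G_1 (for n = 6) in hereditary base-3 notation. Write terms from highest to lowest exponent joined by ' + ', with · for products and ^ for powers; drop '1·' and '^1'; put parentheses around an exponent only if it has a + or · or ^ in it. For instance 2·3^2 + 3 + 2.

(0) 6|_2 = 2^2 + 2 ↦ 3^3 + 3|_3 = 30 ⇒ 29
(1) 29|_3 = 3^3 + 2 ↦ 4^4 + 2|_4 = 258 ⇒ 257

3^3 + 2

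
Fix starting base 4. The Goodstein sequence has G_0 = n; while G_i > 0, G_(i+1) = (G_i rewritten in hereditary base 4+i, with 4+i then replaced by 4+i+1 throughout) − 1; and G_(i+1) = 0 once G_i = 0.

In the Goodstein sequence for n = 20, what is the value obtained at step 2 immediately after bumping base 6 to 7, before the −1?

base 4: 20 = 4^2 + 4; at 5: 5^2 + 5 = 30; next = 29
base 5: 29 = 5^2 + 4; at 6: 6^2 + 4 = 40; next = 39
base 6: 39 = 6^2 + 3; at 7: 7^2 + 3 = 52; next = 51

52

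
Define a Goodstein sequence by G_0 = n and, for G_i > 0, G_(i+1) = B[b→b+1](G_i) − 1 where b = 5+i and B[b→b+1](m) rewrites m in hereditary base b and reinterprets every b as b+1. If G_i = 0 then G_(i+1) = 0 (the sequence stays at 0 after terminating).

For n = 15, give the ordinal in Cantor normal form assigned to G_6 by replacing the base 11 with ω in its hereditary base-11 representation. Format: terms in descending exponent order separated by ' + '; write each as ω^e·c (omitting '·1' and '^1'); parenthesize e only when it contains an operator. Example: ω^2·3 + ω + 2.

ω·2

(0) 15|_5 = 3·5 ↦ 3·6|_6 = 18 ⇒ 17
(1) 17|_6 = 2·6 + 5 ↦ 2·7 + 5|_7 = 19 ⇒ 18
(2) 18|_7 = 2·7 + 4 ↦ 2·8 + 4|_8 = 20 ⇒ 19
(3) 19|_8 = 2·8 + 3 ↦ 2·9 + 3|_9 = 21 ⇒ 20
(4) 20|_9 = 2·9 + 2 ↦ 2·10 + 2|_10 = 22 ⇒ 21
(5) 21|_10 = 2·10 + 1 ↦ 2·11 + 1|_11 = 23 ⇒ 22
(6) 22|_11 = 2·11 ↦ 2·12|_12 = 24 ⇒ 23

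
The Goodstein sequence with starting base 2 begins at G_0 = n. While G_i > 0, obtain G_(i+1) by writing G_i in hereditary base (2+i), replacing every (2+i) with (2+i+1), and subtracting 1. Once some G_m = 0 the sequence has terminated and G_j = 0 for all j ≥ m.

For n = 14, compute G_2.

1281

[0] 14 ≡ 2^(2 + 1) + 2^2 + 2 (base 2). Lift 3: 111. −1: 110.
[1] 110 ≡ 3^(3 + 1) + 3^3 + 2 (base 3). Lift 4: 1282. −1: 1281.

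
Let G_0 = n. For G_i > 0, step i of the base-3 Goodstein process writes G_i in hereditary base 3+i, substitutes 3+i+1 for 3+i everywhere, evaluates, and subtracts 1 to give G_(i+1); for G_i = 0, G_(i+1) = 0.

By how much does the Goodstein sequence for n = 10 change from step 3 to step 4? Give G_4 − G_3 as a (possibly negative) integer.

3

(0) 10|_3 = 3^2 + 1 ↦ 4^2 + 1|_4 = 17 ⇒ 16
(1) 16|_4 = 4^2 ↦ 5^2|_5 = 25 ⇒ 24
(2) 24|_5 = 4·5 + 4 ↦ 4·6 + 4|_6 = 28 ⇒ 27
(3) 27|_6 = 4·6 + 3 ↦ 4·7 + 3|_7 = 31 ⇒ 30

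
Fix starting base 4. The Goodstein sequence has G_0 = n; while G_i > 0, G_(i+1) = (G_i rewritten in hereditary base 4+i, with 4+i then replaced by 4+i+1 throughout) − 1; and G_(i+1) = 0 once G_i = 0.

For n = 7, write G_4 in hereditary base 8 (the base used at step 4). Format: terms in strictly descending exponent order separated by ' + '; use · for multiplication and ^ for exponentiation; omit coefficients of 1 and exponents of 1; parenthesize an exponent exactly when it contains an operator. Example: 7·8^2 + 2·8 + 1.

base 4: 7 = 4 + 3; at 5: 5 + 3 = 8; next = 7
base 5: 7 = 5 + 2; at 6: 6 + 2 = 8; next = 7
base 6: 7 = 6 + 1; at 7: 7 + 1 = 8; next = 7
base 7: 7 = 7; at 8: 8 = 8; next = 7
base 8: 7 = 7; at 9: 7 = 7; next = 6

7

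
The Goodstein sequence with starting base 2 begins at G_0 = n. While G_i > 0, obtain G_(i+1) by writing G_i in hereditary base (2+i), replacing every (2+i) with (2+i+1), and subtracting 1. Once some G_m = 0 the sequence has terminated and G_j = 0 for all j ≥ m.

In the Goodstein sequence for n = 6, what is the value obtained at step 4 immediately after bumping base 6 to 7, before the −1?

98040

[0] 6 ≡ 2^2 + 2 (base 2). Lift 3: 30. −1: 29.
[1] 29 ≡ 3^3 + 2 (base 3). Lift 4: 258. −1: 257.
[2] 257 ≡ 4^4 + 1 (base 4). Lift 5: 3126. −1: 3125.
[3] 3125 ≡ 5^5 (base 5). Lift 6: 46656. −1: 46655.
[4] 46655 ≡ 5·6^5 + 5·6^4 + 5·6^3 + 5·6^2 + 5·6 + 5 (base 6). Lift 7: 98040. −1: 98039.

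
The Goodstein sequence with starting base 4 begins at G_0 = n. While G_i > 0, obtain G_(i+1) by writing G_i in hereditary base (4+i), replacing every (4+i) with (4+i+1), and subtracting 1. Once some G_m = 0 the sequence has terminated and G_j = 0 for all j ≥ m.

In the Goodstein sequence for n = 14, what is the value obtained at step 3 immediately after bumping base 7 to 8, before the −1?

[0] 14 ≡ 3·4 + 2 (base 4). Lift 5: 17. −1: 16.
[1] 16 ≡ 3·5 + 1 (base 5). Lift 6: 19. −1: 18.
[2] 18 ≡ 3·6 (base 6). Lift 7: 21. −1: 20.
[3] 20 ≡ 2·7 + 6 (base 7). Lift 8: 22. −1: 21.

22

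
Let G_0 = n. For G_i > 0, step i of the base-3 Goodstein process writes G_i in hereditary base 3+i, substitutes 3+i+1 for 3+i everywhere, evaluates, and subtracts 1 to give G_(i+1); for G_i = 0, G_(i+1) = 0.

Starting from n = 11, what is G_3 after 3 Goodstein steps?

11 —HB3→ 3^2 + 2 —bump→ 4^2 + 2 = 18 —(−1)→ 17
17 —HB4→ 4^2 + 1 —bump→ 5^2 + 1 = 26 —(−1)→ 25
25 —HB5→ 5^2 —bump→ 6^2 = 36 —(−1)→ 35
35 —HB6→ 5·6 + 5 —bump→ 5·7 + 5 = 40 —(−1)→ 39

35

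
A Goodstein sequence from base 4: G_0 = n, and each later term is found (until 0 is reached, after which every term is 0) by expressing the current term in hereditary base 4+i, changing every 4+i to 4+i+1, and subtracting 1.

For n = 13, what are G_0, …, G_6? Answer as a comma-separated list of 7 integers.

13 —HB4→ 3·4 + 1 —bump→ 3·5 + 1 = 16 —(−1)→ 15
15 —HB5→ 3·5 —bump→ 3·6 = 18 —(−1)→ 17
17 —HB6→ 2·6 + 5 —bump→ 2·7 + 5 = 19 —(−1)→ 18
18 —HB7→ 2·7 + 4 —bump→ 2·8 + 4 = 20 —(−1)→ 19
19 —HB8→ 2·8 + 3 —bump→ 2·9 + 3 = 21 —(−1)→ 20
20 —HB9→ 2·9 + 2 —bump→ 2·10 + 2 = 22 —(−1)→ 21

13, 15, 17, 18, 19, 20, 21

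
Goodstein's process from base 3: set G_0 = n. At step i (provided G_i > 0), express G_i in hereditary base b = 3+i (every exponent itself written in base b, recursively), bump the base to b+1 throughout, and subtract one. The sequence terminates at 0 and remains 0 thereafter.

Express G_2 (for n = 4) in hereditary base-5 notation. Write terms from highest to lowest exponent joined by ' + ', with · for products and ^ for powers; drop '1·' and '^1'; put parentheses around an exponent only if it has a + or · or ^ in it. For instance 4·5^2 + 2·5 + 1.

4

G_0=4  [base 3] 3 + 1  →[3↦4]→  4 + 1 = 5  −1 ⇒ G_1=4
G_1=4  [base 4] 4  →[4↦5]→  5 = 5  −1 ⇒ G_2=4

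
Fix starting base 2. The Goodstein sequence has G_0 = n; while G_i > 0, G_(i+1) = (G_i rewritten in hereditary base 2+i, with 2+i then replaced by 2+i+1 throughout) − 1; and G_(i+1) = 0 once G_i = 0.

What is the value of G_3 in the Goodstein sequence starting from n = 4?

60

step 0: 4 = 2^2; sub 3 for 2: 3^3; = 27; G_1 = 27−1 = 26
step 1: 26 = 2·3^2 + 2·3 + 2; sub 4 for 3: 2·4^2 + 2·4 + 2; = 42; G_2 = 42−1 = 41
step 2: 41 = 2·4^2 + 2·4 + 1; sub 5 for 4: 2·5^2 + 2·5 + 1; = 61; G_3 = 61−1 = 60
step 3: 60 = 2·5^2 + 2·5; sub 6 for 5: 2·6^2 + 2·6; = 84; G_4 = 84−1 = 83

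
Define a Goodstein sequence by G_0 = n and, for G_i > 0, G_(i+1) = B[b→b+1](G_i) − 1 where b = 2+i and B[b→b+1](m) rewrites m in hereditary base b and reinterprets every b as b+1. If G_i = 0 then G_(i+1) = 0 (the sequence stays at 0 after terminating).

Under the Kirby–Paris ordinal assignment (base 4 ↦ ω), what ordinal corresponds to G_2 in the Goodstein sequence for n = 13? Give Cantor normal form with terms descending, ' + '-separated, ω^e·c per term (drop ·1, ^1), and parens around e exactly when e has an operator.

(0) 13|_2 = 2^(2 + 1) + 2^2 + 1 ↦ 3^(3 + 1) + 3^3 + 1|_3 = 109 ⇒ 108
(1) 108|_3 = 3^(3 + 1) + 3^3 ↦ 4^(4 + 1) + 4^4|_4 = 1280 ⇒ 1279
(2) 1279|_4 = 4^(4 + 1) + 3·4^3 + 3·4^2 + 3·4 + 3 ↦ 5^(5 + 1) + 3·5^3 + 3·5^2 + 3·5 + 3|_5 = 16093 ⇒ 16092

ω^(ω + 1) + ω^3·3 + ω^2·3 + ω·3 + 3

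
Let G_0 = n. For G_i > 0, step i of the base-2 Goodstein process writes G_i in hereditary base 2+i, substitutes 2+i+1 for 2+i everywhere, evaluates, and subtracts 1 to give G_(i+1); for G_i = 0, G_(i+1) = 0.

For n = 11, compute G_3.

step 0: 11 = 2^(2 + 1) + 2 + 1; sub 3 for 2: 3^(3 + 1) + 3 + 1; = 85; G_1 = 85−1 = 84
step 1: 84 = 3^(3 + 1) + 3; sub 4 for 3: 4^(4 + 1) + 4; = 1028; G_2 = 1028−1 = 1027
step 2: 1027 = 4^(4 + 1) + 3; sub 5 for 4: 5^(5 + 1) + 3; = 15628; G_3 = 15628−1 = 15627
step 3: 15627 = 5^(5 + 1) + 2; sub 6 for 5: 6^(6 + 1) + 2; = 279938; G_4 = 279938−1 = 279937

15627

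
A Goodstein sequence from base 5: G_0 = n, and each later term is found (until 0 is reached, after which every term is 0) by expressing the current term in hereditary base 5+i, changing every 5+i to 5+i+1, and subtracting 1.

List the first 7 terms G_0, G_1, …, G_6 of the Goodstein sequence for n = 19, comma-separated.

19, 21, 23, 25, 27, 29, 30

i=0: 19 = 3·5 + 4 (b=5); 5→6: 3·6 + 4 = 22; 22−1 = 21
i=1: 21 = 3·6 + 3 (b=6); 6→7: 3·7 + 3 = 24; 24−1 = 23
i=2: 23 = 3·7 + 2 (b=7); 7→8: 3·8 + 2 = 26; 26−1 = 25
i=3: 25 = 3·8 + 1 (b=8); 8→9: 3·9 + 1 = 28; 28−1 = 27
i=4: 27 = 3·9 (b=9); 9→10: 3·10 = 30; 30−1 = 29
i=5: 29 = 2·10 + 9 (b=10); 10→11: 2·11 + 9 = 31; 31−1 = 30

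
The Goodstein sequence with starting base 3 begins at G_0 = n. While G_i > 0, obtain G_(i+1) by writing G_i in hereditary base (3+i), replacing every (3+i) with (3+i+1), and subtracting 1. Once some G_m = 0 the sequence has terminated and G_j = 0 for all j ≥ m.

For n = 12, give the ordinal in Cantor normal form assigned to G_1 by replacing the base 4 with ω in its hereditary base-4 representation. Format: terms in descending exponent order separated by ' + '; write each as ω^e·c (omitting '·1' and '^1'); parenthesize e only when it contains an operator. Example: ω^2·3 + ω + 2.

ω^2 + 3

[0] 12 ≡ 3^2 + 3 (base 3). Lift 4: 20. −1: 19.
[1] 19 ≡ 4^2 + 3 (base 4). Lift 5: 28. −1: 27.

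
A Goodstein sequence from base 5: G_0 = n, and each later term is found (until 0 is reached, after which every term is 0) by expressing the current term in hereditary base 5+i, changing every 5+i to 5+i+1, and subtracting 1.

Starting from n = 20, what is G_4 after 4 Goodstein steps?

29

step 0: 20 = 4·5; sub 6 for 5: 4·6; = 24; G_1 = 24−1 = 23
step 1: 23 = 3·6 + 5; sub 7 for 6: 3·7 + 5; = 26; G_2 = 26−1 = 25
step 2: 25 = 3·7 + 4; sub 8 for 7: 3·8 + 4; = 28; G_3 = 28−1 = 27
step 3: 27 = 3·8 + 3; sub 9 for 8: 3·9 + 3; = 30; G_4 = 30−1 = 29
step 4: 29 = 3·9 + 2; sub 10 for 9: 3·10 + 2; = 32; G_5 = 32−1 = 31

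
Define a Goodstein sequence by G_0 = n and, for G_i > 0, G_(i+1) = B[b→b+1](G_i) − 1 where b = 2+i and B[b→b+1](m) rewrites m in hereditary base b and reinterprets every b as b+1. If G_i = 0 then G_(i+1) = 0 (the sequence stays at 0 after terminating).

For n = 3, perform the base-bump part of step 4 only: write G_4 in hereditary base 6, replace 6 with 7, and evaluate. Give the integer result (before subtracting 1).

G_0 = 3. HB_2(3) = 2 + 1. Bump = 4. G_1 = 3.
G_1 = 3. HB_3(3) = 3. Bump = 4. G_2 = 3.
G_2 = 3. HB_4(3) = 3. Bump = 3. G_3 = 2.
G_3 = 2. HB_5(2) = 2. Bump = 2. G_4 = 1.
G_4 = 1. HB_6(1) = 1. Bump = 1. G_5 = 0.

1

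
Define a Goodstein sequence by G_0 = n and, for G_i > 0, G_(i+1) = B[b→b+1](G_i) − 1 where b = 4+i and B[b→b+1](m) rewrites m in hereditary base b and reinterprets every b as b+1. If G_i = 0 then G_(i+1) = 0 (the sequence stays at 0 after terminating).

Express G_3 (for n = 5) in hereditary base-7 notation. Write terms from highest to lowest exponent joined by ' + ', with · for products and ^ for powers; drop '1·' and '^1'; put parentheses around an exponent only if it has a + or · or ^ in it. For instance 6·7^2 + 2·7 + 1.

4

(0) 5|_4 = 4 + 1 ↦ 5 + 1|_5 = 6 ⇒ 5
(1) 5|_5 = 5 ↦ 6|_6 = 6 ⇒ 5
(2) 5|_6 = 5 ↦ 5|_7 = 5 ⇒ 4
(3) 4|_7 = 4 ↦ 4|_8 = 4 ⇒ 3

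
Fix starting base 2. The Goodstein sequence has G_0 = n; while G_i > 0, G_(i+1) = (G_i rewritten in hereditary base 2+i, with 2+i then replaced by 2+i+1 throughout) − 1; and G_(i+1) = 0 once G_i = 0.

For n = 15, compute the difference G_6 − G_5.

144406599

step 0: 15 = 2^(2 + 1) + 2^2 + 2 + 1; sub 3 for 2: 3^(3 + 1) + 3^3 + 3 + 1; = 112; G_1 = 112−1 = 111
step 1: 111 = 3^(3 + 1) + 3^3 + 3; sub 4 for 3: 4^(4 + 1) + 4^4 + 4; = 1284; G_2 = 1284−1 = 1283
step 2: 1283 = 4^(4 + 1) + 4^4 + 3; sub 5 for 4: 5^(5 + 1) + 5^5 + 3; = 18753; G_3 = 18753−1 = 18752
step 3: 18752 = 5^(5 + 1) + 5^5 + 2; sub 6 for 5: 6^(6 + 1) + 6^6 + 2; = 326594; G_4 = 326594−1 = 326593
step 4: 326593 = 6^(6 + 1) + 6^6 + 1; sub 7 for 6: 7^(7 + 1) + 7^7 + 1; = 6588345; G_5 = 6588345−1 = 6588344
step 5: 6588344 = 7^(7 + 1) + 7^7; sub 8 for 7: 8^(8 + 1) + 8^8; = 150994944; G_6 = 150994944−1 = 150994943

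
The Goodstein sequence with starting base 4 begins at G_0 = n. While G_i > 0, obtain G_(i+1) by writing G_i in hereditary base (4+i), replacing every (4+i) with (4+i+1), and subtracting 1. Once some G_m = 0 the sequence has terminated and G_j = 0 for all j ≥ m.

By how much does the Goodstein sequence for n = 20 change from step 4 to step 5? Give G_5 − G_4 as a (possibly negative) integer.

16

base 4: 20 = 4^2 + 4; at 5: 5^2 + 5 = 30; next = 29
base 5: 29 = 5^2 + 4; at 6: 6^2 + 4 = 40; next = 39
base 6: 39 = 6^2 + 3; at 7: 7^2 + 3 = 52; next = 51
base 7: 51 = 7^2 + 2; at 8: 8^2 + 2 = 66; next = 65
base 8: 65 = 8^2 + 1; at 9: 9^2 + 1 = 82; next = 81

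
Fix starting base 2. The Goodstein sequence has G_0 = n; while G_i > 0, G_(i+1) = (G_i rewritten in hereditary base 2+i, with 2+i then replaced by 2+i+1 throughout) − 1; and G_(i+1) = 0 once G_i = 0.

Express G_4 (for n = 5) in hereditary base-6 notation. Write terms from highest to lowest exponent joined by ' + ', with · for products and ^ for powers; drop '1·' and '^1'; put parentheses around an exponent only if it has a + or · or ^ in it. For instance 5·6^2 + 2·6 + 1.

[0] 5 ≡ 2^2 + 1 (base 2). Lift 3: 28. −1: 27.
[1] 27 ≡ 3^3 (base 3). Lift 4: 256. −1: 255.
[2] 255 ≡ 3·4^3 + 3·4^2 + 3·4 + 3 (base 4). Lift 5: 468. −1: 467.
[3] 467 ≡ 3·5^3 + 3·5^2 + 3·5 + 2 (base 5). Lift 6: 776. −1: 775.
[4] 775 ≡ 3·6^3 + 3·6^2 + 3·6 + 1 (base 6). Lift 7: 1198. −1: 1197.

3·6^3 + 3·6^2 + 3·6 + 1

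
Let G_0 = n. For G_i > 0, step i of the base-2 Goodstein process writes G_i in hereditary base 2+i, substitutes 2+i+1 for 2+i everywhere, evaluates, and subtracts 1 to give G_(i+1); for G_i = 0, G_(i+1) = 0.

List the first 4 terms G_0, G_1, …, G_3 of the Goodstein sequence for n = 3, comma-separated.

3, 3, 3, 2

base 2: 3 = 2 + 1; at 3: 3 + 1 = 4; next = 3
base 3: 3 = 3; at 4: 4 = 4; next = 3
base 4: 3 = 3; at 5: 3 = 3; next = 2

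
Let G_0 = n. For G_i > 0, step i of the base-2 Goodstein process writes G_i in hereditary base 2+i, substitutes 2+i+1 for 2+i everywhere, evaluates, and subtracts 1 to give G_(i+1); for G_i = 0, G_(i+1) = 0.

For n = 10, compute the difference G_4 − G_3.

264310

i=0: 10 = 2^(2 + 1) + 2 (b=2); 2→3: 3^(3 + 1) + 3 = 84; 84−1 = 83
i=1: 83 = 3^(3 + 1) + 2 (b=3); 3→4: 4^(4 + 1) + 2 = 1026; 1026−1 = 1025
i=2: 1025 = 4^(4 + 1) + 1 (b=4); 4→5: 5^(5 + 1) + 1 = 15626; 15626−1 = 15625
i=3: 15625 = 5^(5 + 1) (b=5); 5→6: 6^(6 + 1) = 279936; 279936−1 = 279935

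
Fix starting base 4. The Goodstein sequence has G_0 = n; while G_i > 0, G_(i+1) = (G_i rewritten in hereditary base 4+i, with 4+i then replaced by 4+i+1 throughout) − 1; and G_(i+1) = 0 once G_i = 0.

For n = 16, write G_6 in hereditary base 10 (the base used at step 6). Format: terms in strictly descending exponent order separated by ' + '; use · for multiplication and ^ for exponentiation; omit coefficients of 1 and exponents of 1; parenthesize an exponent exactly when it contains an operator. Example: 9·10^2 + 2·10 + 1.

3·10 + 9

16 —HB4→ 4^2 —bump→ 5^2 = 25 —(−1)→ 24
24 —HB5→ 4·5 + 4 —bump→ 4·6 + 4 = 28 —(−1)→ 27
27 —HB6→ 4·6 + 3 —bump→ 4·7 + 3 = 31 —(−1)→ 30
30 —HB7→ 4·7 + 2 —bump→ 4·8 + 2 = 34 —(−1)→ 33
33 —HB8→ 4·8 + 1 —bump→ 4·9 + 1 = 37 —(−1)→ 36
36 —HB9→ 4·9 —bump→ 4·10 = 40 —(−1)→ 39
39 —HB10→ 3·10 + 9 —bump→ 3·11 + 9 = 42 —(−1)→ 41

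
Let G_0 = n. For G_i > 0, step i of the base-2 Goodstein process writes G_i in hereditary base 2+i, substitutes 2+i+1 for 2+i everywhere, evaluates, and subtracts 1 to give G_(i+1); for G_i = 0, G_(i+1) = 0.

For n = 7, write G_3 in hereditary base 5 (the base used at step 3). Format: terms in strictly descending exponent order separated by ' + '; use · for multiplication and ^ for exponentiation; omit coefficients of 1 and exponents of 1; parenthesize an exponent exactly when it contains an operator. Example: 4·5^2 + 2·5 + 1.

i=0: 7 = 2^2 + 2 + 1 (b=2); 2→3: 3^3 + 3 + 1 = 31; 31−1 = 30
i=1: 30 = 3^3 + 3 (b=3); 3→4: 4^4 + 4 = 260; 260−1 = 259
i=2: 259 = 4^4 + 3 (b=4); 4→5: 5^5 + 3 = 3128; 3128−1 = 3127
i=3: 3127 = 5^5 + 2 (b=5); 5→6: 6^6 + 2 = 46658; 46658−1 = 46657

5^5 + 2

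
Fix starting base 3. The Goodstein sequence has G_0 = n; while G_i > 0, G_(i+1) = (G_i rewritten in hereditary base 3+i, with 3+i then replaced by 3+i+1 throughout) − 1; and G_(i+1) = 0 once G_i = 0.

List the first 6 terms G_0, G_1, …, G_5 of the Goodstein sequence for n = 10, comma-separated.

G_0 = 10. HB_3(10) = 3^2 + 1. Bump = 17. G_1 = 16.
G_1 = 16. HB_4(16) = 4^2. Bump = 25. G_2 = 24.
G_2 = 24. HB_5(24) = 4·5 + 4. Bump = 28. G_3 = 27.
G_3 = 27. HB_6(27) = 4·6 + 3. Bump = 31. G_4 = 30.
G_4 = 30. HB_7(30) = 4·7 + 2. Bump = 34. G_5 = 33.

10, 16, 24, 27, 30, 33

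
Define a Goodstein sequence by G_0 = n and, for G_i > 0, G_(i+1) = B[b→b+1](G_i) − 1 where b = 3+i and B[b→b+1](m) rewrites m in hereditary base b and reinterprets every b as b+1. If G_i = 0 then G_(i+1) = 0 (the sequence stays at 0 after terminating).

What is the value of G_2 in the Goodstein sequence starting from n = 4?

4

G_0 = 4. HB_3(4) = 3 + 1. Bump = 5. G_1 = 4.
G_1 = 4. HB_4(4) = 4. Bump = 5. G_2 = 4.
G_2 = 4. HB_5(4) = 4. Bump = 4. G_3 = 3.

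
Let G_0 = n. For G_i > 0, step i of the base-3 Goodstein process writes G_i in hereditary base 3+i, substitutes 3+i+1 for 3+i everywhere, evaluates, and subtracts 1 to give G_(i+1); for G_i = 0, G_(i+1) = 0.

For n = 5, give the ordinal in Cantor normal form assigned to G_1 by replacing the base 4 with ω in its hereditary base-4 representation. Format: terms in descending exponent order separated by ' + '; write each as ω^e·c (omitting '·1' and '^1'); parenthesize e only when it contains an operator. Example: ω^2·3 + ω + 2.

base 3: 5 = 3 + 2; at 4: 4 + 2 = 6; next = 5
base 4: 5 = 4 + 1; at 5: 5 + 1 = 6; next = 5

ω + 1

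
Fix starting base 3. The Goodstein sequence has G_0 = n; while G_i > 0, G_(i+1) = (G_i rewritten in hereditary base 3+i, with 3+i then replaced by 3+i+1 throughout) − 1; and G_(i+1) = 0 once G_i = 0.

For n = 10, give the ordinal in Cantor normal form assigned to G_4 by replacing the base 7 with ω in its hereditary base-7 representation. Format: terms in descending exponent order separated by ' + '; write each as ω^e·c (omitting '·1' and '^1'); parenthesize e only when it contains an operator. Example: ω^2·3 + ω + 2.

ω·4 + 2

10 —HB3→ 3^2 + 1 —bump→ 4^2 + 1 = 17 —(−1)→ 16
16 —HB4→ 4^2 —bump→ 5^2 = 25 —(−1)→ 24
24 —HB5→ 4·5 + 4 —bump→ 4·6 + 4 = 28 —(−1)→ 27
27 —HB6→ 4·6 + 3 —bump→ 4·7 + 3 = 31 —(−1)→ 30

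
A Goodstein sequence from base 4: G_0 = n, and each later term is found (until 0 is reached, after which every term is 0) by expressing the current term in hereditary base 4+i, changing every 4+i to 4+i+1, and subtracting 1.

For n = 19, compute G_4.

63

base 4: 19 = 4^2 + 3; at 5: 5^2 + 3 = 28; next = 27
base 5: 27 = 5^2 + 2; at 6: 6^2 + 2 = 38; next = 37
base 6: 37 = 6^2 + 1; at 7: 7^2 + 1 = 50; next = 49
base 7: 49 = 7^2; at 8: 8^2 = 64; next = 63
base 8: 63 = 7·8 + 7; at 9: 7·9 + 7 = 70; next = 69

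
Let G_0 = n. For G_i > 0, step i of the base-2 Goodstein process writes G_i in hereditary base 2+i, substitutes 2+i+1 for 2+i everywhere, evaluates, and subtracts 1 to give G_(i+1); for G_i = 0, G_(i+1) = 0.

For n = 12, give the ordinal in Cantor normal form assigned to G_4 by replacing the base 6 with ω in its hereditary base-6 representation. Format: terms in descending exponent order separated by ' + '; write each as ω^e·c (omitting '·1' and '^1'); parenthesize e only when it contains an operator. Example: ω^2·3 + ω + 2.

ω^(ω + 1) + ω^2·2 + ω + 5

G_0 = 12. HB_2(12) = 2^(2 + 1) + 2^2. Bump = 108. G_1 = 107.
G_1 = 107. HB_3(107) = 3^(3 + 1) + 2·3^2 + 2·3 + 2. Bump = 1066. G_2 = 1065.
G_2 = 1065. HB_4(1065) = 4^(4 + 1) + 2·4^2 + 2·4 + 1. Bump = 15686. G_3 = 15685.
G_3 = 15685. HB_5(15685) = 5^(5 + 1) + 2·5^2 + 2·5. Bump = 280020. G_4 = 280019.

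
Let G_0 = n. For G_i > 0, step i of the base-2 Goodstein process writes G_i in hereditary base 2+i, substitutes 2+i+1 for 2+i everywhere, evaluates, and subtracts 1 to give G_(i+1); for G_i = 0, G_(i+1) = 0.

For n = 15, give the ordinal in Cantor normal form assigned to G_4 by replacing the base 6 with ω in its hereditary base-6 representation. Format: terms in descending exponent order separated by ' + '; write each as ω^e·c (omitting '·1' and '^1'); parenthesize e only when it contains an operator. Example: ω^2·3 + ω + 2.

ω^(ω + 1) + ω^ω + 1

step 0: 15 = 2^(2 + 1) + 2^2 + 2 + 1; sub 3 for 2: 3^(3 + 1) + 3^3 + 3 + 1; = 112; G_1 = 112−1 = 111
step 1: 111 = 3^(3 + 1) + 3^3 + 3; sub 4 for 3: 4^(4 + 1) + 4^4 + 4; = 1284; G_2 = 1284−1 = 1283
step 2: 1283 = 4^(4 + 1) + 4^4 + 3; sub 5 for 4: 5^(5 + 1) + 5^5 + 3; = 18753; G_3 = 18753−1 = 18752
step 3: 18752 = 5^(5 + 1) + 5^5 + 2; sub 6 for 5: 6^(6 + 1) + 6^6 + 2; = 326594; G_4 = 326594−1 = 326593
step 4: 326593 = 6^(6 + 1) + 6^6 + 1; sub 7 for 6: 7^(7 + 1) + 7^7 + 1; = 6588345; G_5 = 6588345−1 = 6588344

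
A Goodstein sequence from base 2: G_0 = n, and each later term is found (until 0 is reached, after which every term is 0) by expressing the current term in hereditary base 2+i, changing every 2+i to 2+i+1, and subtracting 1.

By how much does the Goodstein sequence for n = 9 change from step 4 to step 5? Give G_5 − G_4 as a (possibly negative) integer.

i=0: 9 = 2^(2 + 1) + 1 (b=2); 2→3: 3^(3 + 1) + 1 = 82; 82−1 = 81
i=1: 81 = 3^(3 + 1) (b=3); 3→4: 4^(4 + 1) = 1024; 1024−1 = 1023
i=2: 1023 = 3·4^4 + 3·4^3 + 3·4^2 + 3·4 + 3 (b=4); 4→5: 3·5^5 + 3·5^3 + 3·5^2 + 3·5 + 3 = 9843; 9843−1 = 9842
i=3: 9842 = 3·5^5 + 3·5^3 + 3·5^2 + 3·5 + 2 (b=5); 5→6: 3·6^6 + 3·6^3 + 3·6^2 + 3·6 + 2 = 140744; 140744−1 = 140743
i=4: 140743 = 3·6^6 + 3·6^3 + 3·6^2 + 3·6 + 1 (b=6); 6→7: 3·7^7 + 3·7^3 + 3·7^2 + 3·7 + 1 = 2471827; 2471827−1 = 2471826

2331083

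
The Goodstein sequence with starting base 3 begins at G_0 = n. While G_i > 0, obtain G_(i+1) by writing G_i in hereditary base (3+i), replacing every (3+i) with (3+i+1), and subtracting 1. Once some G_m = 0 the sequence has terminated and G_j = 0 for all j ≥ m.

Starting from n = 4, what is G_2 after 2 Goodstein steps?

4

i=0: 4 = 3 + 1 (b=3); 3→4: 4 + 1 = 5; 5−1 = 4
i=1: 4 = 4 (b=4); 4→5: 5 = 5; 5−1 = 4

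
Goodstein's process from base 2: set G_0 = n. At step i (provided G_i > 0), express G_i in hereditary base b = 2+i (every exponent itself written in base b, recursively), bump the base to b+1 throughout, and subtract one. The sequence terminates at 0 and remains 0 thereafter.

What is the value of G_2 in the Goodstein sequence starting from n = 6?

257

G_0=6  [base 2] 2^2 + 2  →[2↦3]→  3^3 + 3 = 30  −1 ⇒ G_1=29
G_1=29  [base 3] 3^3 + 2  →[3↦4]→  4^4 + 2 = 258  −1 ⇒ G_2=257
G_2=257  [base 4] 4^4 + 1  →[4↦5]→  5^5 + 1 = 3126  −1 ⇒ G_3=3125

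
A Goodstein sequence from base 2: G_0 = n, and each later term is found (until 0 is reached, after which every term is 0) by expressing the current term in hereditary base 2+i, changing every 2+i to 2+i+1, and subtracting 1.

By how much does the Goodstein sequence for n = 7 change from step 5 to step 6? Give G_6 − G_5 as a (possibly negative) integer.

15953672

G_0=7  [base 2] 2^2 + 2 + 1  →[2↦3]→  3^3 + 3 + 1 = 31  −1 ⇒ G_1=30
G_1=30  [base 3] 3^3 + 3  →[3↦4]→  4^4 + 4 = 260  −1 ⇒ G_2=259
G_2=259  [base 4] 4^4 + 3  →[4↦5]→  5^5 + 3 = 3128  −1 ⇒ G_3=3127
G_3=3127  [base 5] 5^5 + 2  →[5↦6]→  6^6 + 2 = 46658  −1 ⇒ G_4=46657
G_4=46657  [base 6] 6^6 + 1  →[6↦7]→  7^7 + 1 = 823544  −1 ⇒ G_5=823543
G_5=823543  [base 7] 7^7  →[7↦8]→  8^8 = 16777216  −1 ⇒ G_6=16777215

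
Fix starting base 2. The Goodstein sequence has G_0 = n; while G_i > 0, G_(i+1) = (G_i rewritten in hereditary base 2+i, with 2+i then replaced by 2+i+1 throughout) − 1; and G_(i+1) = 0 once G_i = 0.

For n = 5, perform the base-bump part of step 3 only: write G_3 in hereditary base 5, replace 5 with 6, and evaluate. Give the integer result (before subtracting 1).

(0) 5|_2 = 2^2 + 1 ↦ 3^3 + 1|_3 = 28 ⇒ 27
(1) 27|_3 = 3^3 ↦ 4^4|_4 = 256 ⇒ 255
(2) 255|_4 = 3·4^3 + 3·4^2 + 3·4 + 3 ↦ 3·5^3 + 3·5^2 + 3·5 + 3|_5 = 468 ⇒ 467

776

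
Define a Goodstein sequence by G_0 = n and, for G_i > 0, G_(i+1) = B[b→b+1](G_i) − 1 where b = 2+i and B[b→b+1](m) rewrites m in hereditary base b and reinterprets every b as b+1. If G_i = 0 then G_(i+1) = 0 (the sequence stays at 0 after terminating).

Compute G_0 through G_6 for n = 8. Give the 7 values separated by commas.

step 0: 8 = 2^(2 + 1); sub 3 for 2: 3^(3 + 1); = 81; G_1 = 81−1 = 80
step 1: 80 = 2·3^3 + 2·3^2 + 2·3 + 2; sub 4 for 3: 2·4^4 + 2·4^2 + 2·4 + 2; = 554; G_2 = 554−1 = 553
step 2: 553 = 2·4^4 + 2·4^2 + 2·4 + 1; sub 5 for 4: 2·5^5 + 2·5^2 + 2·5 + 1; = 6311; G_3 = 6311−1 = 6310
step 3: 6310 = 2·5^5 + 2·5^2 + 2·5; sub 6 for 5: 2·6^6 + 2·6^2 + 2·6; = 93396; G_4 = 93396−1 = 93395
step 4: 93395 = 2·6^6 + 2·6^2 + 6 + 5; sub 7 for 6: 2·7^7 + 2·7^2 + 7 + 5; = 1647196; G_5 = 1647196−1 = 1647195
step 5: 1647195 = 2·7^7 + 2·7^2 + 7 + 4; sub 8 for 7: 2·8^8 + 2·8^2 + 8 + 4; = 33554572; G_6 = 33554572−1 = 33554571

8, 80, 553, 6310, 93395, 1647195, 33554571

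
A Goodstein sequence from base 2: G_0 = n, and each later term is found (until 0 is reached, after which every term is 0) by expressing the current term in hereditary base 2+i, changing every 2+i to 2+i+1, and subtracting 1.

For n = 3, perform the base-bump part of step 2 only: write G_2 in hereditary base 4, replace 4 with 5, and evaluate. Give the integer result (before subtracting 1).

G_0 = 3. HB_2(3) = 2 + 1. Bump = 4. G_1 = 3.
G_1 = 3. HB_3(3) = 3. Bump = 4. G_2 = 3.
G_2 = 3. HB_4(3) = 3. Bump = 3. G_3 = 2.

3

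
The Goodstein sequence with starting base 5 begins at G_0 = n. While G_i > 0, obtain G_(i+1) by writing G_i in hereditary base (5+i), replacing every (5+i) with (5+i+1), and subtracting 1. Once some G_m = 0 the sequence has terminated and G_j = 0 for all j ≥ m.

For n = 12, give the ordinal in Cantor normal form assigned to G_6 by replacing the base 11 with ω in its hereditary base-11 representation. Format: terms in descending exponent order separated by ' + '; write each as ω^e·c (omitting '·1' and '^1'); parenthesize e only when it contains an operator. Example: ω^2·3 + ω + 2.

ω + 4

base 5: 12 = 2·5 + 2; at 6: 2·6 + 2 = 14; next = 13
base 6: 13 = 2·6 + 1; at 7: 2·7 + 1 = 15; next = 14
base 7: 14 = 2·7; at 8: 2·8 = 16; next = 15
base 8: 15 = 8 + 7; at 9: 9 + 7 = 16; next = 15
base 9: 15 = 9 + 6; at 10: 10 + 6 = 16; next = 15
base 10: 15 = 10 + 5; at 11: 11 + 5 = 16; next = 15
base 11: 15 = 11 + 4; at 12: 12 + 4 = 16; next = 15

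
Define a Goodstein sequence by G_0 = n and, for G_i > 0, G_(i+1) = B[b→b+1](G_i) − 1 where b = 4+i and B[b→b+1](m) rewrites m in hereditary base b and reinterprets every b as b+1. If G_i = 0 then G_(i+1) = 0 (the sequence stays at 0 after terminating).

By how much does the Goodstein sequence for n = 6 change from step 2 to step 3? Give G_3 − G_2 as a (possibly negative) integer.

G_0=6  [base 4] 4 + 2  →[4↦5]→  5 + 2 = 7  −1 ⇒ G_1=6
G_1=6  [base 5] 5 + 1  →[5↦6]→  6 + 1 = 7  −1 ⇒ G_2=6
G_2=6  [base 6] 6  →[6↦7]→  7 = 7  −1 ⇒ G_3=6

0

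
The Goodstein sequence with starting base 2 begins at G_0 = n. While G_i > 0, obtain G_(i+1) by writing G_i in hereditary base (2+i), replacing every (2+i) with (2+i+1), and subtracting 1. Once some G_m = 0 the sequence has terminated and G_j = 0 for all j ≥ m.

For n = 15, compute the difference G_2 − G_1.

i=0: 15 = 2^(2 + 1) + 2^2 + 2 + 1 (b=2); 2→3: 3^(3 + 1) + 3^3 + 3 + 1 = 112; 112−1 = 111
i=1: 111 = 3^(3 + 1) + 3^3 + 3 (b=3); 3→4: 4^(4 + 1) + 4^4 + 4 = 1284; 1284−1 = 1283

1172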